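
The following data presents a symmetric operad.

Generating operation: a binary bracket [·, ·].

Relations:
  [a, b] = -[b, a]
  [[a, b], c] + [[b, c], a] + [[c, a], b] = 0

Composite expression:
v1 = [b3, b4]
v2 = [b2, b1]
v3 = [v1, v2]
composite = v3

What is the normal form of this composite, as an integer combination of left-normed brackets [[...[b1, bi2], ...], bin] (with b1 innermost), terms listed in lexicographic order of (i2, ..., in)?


A multilinear Lie element is pinned by b1-initial words (b1 innermost).
Composite bracket: [[b3, b4], [b2, b1]]
The bracket unfolds into 8 signed words via [a, b] = ab - ba (2^3 = 8).
Only words starting with b1 matter:
  the word b1b2b3b4 carries sign +1 and contributes +[[[b1, b2], b3], b4]
  the word b1b2b4b3 carries sign -1 and contributes -[[[b1, b2], b4], b3]

[[[b1, b2], b3], b4] - [[[b1, b2], b4], b3]


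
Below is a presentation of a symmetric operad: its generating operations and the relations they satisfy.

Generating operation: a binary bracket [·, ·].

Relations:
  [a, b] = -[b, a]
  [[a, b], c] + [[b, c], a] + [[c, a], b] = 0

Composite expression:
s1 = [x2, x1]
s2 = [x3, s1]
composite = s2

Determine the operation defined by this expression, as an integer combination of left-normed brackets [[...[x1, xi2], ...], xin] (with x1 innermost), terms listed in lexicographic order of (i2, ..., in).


[[x1, x2], x3]

Expand each bracket as ab - ba; the x1-initial words give the coefficients.
Composite bracket: [x3, [x2, x1]]
Full expansion: 4 signed words from ab - ba (2^2 = 4).
The x1-initial words carry the normal form:
  the word x1x2x3 carries sign +1 and contributes +[[x1, x2], x3]


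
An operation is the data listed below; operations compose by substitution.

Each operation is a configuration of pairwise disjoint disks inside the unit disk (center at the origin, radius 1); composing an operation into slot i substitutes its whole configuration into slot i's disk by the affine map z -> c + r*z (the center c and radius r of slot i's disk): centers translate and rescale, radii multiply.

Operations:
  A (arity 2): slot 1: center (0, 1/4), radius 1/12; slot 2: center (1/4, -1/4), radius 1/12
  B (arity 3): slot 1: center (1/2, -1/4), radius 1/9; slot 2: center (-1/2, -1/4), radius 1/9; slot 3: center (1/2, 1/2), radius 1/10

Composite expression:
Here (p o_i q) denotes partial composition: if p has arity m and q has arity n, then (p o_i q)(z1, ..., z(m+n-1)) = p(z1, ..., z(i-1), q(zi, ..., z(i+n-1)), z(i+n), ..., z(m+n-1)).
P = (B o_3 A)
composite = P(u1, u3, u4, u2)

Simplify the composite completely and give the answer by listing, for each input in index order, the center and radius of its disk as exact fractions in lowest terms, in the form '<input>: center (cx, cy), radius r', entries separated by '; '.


Nesting under B composes maps z -> c + r*z down each u-path.
tracing u1 down its 1-map path: center (1/2, -1/4), radius 1/9
tracing u3 down its 1-map path: center (-1/2, -1/4), radius 1/9
tracing u4 down its 2-map path: center (1/2, 21/40), radius 1/120
tracing u2 down its 2-map path: center (21/40, 19/40), radius 1/120

u1: center (1/2, -1/4), radius 1/9; u2: center (21/40, 19/40), radius 1/120; u3: center (-1/2, -1/4), radius 1/9; u4: center (1/2, 21/40), radius 1/120


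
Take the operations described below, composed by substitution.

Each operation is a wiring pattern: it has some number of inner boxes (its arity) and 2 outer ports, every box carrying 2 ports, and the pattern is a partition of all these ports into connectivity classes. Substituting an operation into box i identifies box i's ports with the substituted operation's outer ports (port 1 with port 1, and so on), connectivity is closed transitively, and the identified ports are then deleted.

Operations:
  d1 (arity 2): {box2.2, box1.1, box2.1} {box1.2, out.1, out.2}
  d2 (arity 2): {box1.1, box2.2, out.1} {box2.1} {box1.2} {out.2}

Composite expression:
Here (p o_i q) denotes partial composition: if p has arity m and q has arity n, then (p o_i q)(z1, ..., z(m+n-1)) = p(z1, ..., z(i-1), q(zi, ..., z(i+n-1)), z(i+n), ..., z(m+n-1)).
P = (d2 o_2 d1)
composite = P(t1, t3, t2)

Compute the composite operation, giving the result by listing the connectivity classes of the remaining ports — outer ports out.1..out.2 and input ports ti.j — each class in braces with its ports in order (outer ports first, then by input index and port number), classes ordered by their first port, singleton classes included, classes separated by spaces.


Connectivity passes through glued d2-boundaries; trace each wire chain.
stage d1: inputs (t3, t2), connectivity {out.1, out.2, t3.2} {t2.1, t2.2, t3.1}, out.j its boundary
stage d2: inputs (t1, t3, t2), connectivity {out.1, t1.1, t3.2} {out.2} {t1.2} {t2.1, t2.2, t3.1}, out.j its boundary

{out.1, t1.1, t3.2} {out.2} {t1.2} {t2.1, t2.2, t3.1}


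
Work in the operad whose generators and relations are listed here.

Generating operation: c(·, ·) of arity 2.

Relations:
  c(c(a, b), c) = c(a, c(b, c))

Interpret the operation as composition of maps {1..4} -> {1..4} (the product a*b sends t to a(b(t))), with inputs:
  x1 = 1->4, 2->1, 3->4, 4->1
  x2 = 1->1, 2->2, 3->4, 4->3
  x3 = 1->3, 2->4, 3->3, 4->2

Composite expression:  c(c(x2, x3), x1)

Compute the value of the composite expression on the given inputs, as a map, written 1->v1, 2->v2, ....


1->2, 2->4, 3->2, 4->4


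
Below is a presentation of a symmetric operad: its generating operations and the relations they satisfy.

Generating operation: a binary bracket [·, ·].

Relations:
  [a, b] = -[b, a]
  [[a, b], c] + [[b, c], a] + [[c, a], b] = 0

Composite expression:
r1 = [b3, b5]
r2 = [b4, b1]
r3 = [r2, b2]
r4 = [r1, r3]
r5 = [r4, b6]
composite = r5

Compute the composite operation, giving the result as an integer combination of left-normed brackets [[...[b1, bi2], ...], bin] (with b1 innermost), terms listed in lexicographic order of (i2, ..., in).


In the tensor algebra, words opening b1 carry the b1-anchored form.
Composite bracket: [[[b3, b5], [[b4, b1], b2]], b6]
The bracket unfolds into 32 signed words via [a, b] = ab - ba (2^5 = 32).
The b1-initial words carry the normal form:
  word b1b4b2b3b5b6 has sign +1, contributing +[[[[[b1, b4], b2], b3], b5], b6]
  word b1b4b2b5b3b6 has sign -1, contributing -[[[[[b1, b4], b2], b5], b3], b6]

[[[[[b1, b4], b2], b3], b5], b6] - [[[[[b1, b4], b2], b5], b3], b6]


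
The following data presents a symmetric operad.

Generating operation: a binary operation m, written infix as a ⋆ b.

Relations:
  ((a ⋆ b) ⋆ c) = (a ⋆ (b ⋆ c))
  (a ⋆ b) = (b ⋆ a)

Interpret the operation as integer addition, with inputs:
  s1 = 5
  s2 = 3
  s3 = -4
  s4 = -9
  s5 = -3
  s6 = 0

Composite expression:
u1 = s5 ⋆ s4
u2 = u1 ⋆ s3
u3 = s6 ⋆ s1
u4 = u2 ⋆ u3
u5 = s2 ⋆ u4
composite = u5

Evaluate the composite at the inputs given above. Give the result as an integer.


-8

(s5 ⋆ s4) = -12
((s5 ⋆ s4) ⋆ s3) = -16
(s6 ⋆ s1) = 5
(((s5 ⋆ s4) ⋆ s3) ⋆ (s6 ⋆ s1)) = -11
(s2 ⋆ (((s5 ⋆ s4) ⋆ s3) ⋆ (s6 ⋆ s1))) = -8


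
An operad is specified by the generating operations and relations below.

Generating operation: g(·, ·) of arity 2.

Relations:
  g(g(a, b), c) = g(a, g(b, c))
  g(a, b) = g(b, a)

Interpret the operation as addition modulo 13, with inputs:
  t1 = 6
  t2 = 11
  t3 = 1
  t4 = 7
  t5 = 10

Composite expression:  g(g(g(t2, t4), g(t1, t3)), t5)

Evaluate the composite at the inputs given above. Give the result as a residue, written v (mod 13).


g(t2, t4) = 5
g(t1, t3) = 7
g(g(t2, t4), g(t1, t3)) = 12
g(g(g(t2, t4), g(t1, t3)), t5) = 9

9 (mod 13)


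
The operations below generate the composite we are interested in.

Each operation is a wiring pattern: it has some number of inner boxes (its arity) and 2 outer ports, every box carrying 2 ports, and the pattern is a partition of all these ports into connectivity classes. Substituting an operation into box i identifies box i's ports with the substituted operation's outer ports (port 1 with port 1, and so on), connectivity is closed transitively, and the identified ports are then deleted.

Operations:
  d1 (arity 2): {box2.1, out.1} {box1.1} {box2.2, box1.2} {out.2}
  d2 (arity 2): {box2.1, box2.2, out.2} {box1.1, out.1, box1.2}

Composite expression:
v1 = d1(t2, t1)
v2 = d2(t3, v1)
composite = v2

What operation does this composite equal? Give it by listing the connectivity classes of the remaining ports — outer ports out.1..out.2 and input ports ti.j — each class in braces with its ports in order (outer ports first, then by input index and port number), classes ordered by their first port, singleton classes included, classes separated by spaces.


{out.1, t3.1, t3.2} {out.2, t1.1} {t1.2, t2.2} {t2.1}

Substituting into d2 glues patterns; closure does the rest.
after d1, the pattern on (t2, t1) reads {out.1, t1.1} {out.2} {t1.2, t2.2} {t2.1} (out.j = its outer ports)
after d2, the pattern on (t3, t2, t1) reads {out.1, t3.1, t3.2} {out.2, t1.1} {t1.2, t2.2} {t2.1} (out.j = its outer ports)


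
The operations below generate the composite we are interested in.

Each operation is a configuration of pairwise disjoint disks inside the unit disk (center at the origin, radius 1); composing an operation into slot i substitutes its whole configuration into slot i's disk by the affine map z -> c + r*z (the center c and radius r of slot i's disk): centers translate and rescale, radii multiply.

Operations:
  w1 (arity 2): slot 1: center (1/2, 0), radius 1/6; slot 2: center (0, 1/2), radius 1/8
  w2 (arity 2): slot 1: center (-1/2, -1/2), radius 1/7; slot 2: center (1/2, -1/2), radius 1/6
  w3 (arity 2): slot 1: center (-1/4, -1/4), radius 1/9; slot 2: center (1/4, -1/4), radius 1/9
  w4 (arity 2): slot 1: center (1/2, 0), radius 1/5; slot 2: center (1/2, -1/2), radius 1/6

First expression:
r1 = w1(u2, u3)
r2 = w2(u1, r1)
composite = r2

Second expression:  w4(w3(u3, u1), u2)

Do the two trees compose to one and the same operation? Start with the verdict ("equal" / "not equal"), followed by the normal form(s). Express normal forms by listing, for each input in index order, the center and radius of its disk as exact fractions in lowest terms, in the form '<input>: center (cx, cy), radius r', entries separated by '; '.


not equal; first: u1: center (-1/2, -1/2), radius 1/7; u2: center (7/12, -1/2), radius 1/36; u3: center (1/2, -5/12), radius 1/48; second: u1: center (11/20, -1/20), radius 1/45; u2: center (1/2, -1/2), radius 1/6; u3: center (9/20, -1/20), radius 1/45

The first expression reduces to u1: center (-1/2, -1/2), radius 1/7; u2: center (7/12, -1/2), radius 1/36; u3: center (1/2, -5/12), radius 1/48
The second expression reduces to u1: center (11/20, -1/20), radius 1/45; u2: center (1/2, -1/2), radius 1/6; u3: center (9/20, -1/20), radius 1/45
Different reductions; not equal.


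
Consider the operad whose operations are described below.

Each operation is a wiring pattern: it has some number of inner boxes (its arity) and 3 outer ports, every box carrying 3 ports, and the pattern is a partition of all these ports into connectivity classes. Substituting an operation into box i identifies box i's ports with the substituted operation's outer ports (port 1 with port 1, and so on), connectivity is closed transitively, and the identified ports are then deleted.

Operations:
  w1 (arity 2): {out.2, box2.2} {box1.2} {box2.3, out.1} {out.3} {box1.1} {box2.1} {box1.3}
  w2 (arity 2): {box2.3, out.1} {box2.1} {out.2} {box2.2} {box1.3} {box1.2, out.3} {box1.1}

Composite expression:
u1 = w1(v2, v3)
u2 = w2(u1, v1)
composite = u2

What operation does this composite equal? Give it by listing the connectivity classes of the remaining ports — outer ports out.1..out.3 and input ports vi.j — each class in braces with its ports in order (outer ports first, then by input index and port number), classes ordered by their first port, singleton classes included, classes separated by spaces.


{out.1, v1.3} {out.2} {out.3, v3.2} {v1.1} {v1.2} {v2.1} {v2.2} {v2.3} {v3.1} {v3.3}


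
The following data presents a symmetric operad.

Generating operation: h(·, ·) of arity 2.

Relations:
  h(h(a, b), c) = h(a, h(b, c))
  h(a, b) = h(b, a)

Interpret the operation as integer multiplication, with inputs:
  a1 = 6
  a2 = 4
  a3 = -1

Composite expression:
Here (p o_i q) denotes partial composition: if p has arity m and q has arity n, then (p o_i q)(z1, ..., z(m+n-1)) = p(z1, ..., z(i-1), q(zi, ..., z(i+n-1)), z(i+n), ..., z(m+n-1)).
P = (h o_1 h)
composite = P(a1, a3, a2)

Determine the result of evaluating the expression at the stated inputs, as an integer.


-24


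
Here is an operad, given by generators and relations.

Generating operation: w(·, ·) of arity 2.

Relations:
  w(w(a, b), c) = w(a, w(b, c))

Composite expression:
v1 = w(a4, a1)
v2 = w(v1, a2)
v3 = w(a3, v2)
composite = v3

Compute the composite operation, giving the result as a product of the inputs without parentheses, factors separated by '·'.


Under associativity of w, the answer is the a's in reading order.
w(a4, a1) reduces to a4 · a1
w(w(a4, a1), a2) reduces to a4 · a1 · a2
w(a3, w(w(a4, a1), a2)) reduces to a3 · a4 · a1 · a2

a3 · a4 · a1 · a2


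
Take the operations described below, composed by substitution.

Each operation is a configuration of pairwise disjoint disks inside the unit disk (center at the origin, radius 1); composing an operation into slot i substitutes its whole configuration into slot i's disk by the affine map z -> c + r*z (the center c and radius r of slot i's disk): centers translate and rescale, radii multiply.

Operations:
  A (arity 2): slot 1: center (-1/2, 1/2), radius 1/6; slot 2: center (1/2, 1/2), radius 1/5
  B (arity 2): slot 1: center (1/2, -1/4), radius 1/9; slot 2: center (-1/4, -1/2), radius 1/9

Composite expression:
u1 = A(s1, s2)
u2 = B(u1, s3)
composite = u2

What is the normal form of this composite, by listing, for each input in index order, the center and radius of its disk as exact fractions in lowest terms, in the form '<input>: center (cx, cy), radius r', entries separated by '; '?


s1: center (4/9, -7/36), radius 1/54; s2: center (5/9, -7/36), radius 1/45; s3: center (-1/4, -1/2), radius 1/9

Follow each s-input down from B: c' goes to c + r*c', radius to r*r'.
input s1: composing its 2 substitution steps yields center (4/9, -7/36), radius 1/54
input s2: composing its 2 substitution steps yields center (5/9, -7/36), radius 1/45
input s3: composing its 1 substitution step yields center (-1/4, -1/2), radius 1/9


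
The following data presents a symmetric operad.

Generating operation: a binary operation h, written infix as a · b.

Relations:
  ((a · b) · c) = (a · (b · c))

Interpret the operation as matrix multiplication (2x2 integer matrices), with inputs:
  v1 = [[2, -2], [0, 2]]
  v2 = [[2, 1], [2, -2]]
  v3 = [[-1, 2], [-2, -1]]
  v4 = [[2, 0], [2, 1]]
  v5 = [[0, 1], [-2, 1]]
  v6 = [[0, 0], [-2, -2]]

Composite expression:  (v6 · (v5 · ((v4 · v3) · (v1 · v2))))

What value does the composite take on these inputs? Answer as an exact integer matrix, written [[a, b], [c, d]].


[[0, 0], [16, 32]]

(v4 · v3) = [[-2, 4], [-4, 3]]
(v1 · v2) = [[0, 6], [4, -4]]
((v4 · v3) · (v1 · v2)) = [[16, -28], [12, -36]]
(v5 · ((v4 · v3) · (v1 · v2))) = [[12, -36], [-20, 20]]
(v6 · (v5 · ((v4 · v3) · (v1 · v2)))) = [[0, 0], [16, 32]]


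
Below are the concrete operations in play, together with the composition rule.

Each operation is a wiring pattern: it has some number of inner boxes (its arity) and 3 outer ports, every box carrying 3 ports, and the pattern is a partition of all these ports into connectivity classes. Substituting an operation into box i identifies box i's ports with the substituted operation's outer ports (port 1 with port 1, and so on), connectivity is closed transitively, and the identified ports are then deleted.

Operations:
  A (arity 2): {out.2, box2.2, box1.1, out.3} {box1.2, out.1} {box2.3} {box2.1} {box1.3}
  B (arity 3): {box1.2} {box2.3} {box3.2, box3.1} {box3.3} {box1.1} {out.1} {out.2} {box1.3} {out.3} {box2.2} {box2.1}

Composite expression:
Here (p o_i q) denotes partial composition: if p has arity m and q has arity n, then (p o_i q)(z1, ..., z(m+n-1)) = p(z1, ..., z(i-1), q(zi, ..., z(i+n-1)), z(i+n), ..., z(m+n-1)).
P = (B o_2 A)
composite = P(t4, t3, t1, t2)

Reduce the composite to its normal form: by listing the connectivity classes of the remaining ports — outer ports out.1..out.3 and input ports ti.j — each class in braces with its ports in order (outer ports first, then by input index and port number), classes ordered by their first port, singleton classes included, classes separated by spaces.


{out.1} {out.2} {out.3} {t1.1} {t1.2, t3.1} {t1.3} {t2.1, t2.2} {t2.3} {t3.2} {t3.3} {t4.1} {t4.2} {t4.3}


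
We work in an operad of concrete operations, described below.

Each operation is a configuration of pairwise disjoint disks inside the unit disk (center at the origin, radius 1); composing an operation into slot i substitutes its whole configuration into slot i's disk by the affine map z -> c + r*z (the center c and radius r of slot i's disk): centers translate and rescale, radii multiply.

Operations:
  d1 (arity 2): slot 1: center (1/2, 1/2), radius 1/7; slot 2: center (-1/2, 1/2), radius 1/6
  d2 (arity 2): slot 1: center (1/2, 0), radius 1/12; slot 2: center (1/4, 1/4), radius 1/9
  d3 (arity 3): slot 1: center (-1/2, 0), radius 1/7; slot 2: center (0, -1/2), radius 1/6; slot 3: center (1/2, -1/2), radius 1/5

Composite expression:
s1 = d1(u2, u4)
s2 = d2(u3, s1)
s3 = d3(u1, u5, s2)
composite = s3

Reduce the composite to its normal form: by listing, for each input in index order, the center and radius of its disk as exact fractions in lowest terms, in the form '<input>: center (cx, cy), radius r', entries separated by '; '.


u1: center (-1/2, 0), radius 1/7; u2: center (101/180, -79/180), radius 1/315; u3: center (3/5, -1/2), radius 1/60; u4: center (97/180, -79/180), radius 1/270; u5: center (0, -1/2), radius 1/6

Nesting under d3 composes maps z -> c + r*z down each u-path.
tracing u1 down its 1-map path: center (-1/2, 0), radius 1/7
tracing u5 down its 1-map path: center (0, -1/2), radius 1/6
tracing u3 down its 2-map path: center (3/5, -1/2), radius 1/60
tracing u2 down its 3-map path: center (101/180, -79/180), radius 1/315
tracing u4 down its 3-map path: center (97/180, -79/180), radius 1/270


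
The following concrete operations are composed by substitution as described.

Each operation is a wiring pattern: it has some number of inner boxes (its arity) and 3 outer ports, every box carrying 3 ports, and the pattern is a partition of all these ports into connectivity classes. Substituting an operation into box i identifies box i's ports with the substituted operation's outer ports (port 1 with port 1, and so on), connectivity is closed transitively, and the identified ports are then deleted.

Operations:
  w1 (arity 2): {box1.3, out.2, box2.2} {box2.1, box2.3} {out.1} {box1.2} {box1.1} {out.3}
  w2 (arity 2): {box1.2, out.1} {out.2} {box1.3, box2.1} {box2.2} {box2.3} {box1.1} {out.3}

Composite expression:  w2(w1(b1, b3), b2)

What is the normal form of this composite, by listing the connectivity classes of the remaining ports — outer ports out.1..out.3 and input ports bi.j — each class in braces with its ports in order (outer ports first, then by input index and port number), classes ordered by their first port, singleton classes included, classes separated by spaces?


{out.1, b1.3, b3.2} {out.2} {out.3} {b1.1} {b1.2} {b2.1} {b2.2} {b2.3} {b3.1, b3.3}

Substituting into w2 glues patterns; closure does the rest.
after w1, the pattern on (b1, b3) reads {out.1} {out.2, b1.3, b3.2} {out.3} {b1.1} {b1.2} {b3.1, b3.3} (out.j = its outer ports)
after w2, the pattern on (b1, b3, b2) reads {out.1, b1.3, b3.2} {out.2} {out.3} {b1.1} {b1.2} {b2.1} {b2.2} {b2.3} {b3.1, b3.3} (out.j = its outer ports)


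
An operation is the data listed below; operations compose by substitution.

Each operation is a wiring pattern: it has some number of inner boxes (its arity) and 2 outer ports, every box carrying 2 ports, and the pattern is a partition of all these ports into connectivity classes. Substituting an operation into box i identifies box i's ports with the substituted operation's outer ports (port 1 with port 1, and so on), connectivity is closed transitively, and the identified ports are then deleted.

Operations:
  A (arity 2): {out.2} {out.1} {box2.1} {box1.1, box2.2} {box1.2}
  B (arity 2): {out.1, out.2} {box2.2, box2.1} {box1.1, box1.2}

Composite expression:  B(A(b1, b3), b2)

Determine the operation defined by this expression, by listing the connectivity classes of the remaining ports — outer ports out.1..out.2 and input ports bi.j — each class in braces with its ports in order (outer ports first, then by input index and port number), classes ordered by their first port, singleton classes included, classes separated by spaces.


{out.1, out.2} {b1.1, b3.2} {b1.2} {b2.1, b2.2} {b3.1}


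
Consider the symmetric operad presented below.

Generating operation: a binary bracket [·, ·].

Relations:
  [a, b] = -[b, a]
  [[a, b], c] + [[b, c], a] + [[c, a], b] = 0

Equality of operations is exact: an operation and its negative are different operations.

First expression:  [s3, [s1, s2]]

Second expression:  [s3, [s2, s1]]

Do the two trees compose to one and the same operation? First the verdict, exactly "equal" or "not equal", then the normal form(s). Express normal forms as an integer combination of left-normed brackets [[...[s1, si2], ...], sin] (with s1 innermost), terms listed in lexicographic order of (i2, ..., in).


not equal — first -[[s1, s2], s3], second [[s1, s2], s3]

Reducing the first expression gives -[[s1, s2], s3]
Reducing the second expression gives [[s1, s2], s3]
No match — not equal.


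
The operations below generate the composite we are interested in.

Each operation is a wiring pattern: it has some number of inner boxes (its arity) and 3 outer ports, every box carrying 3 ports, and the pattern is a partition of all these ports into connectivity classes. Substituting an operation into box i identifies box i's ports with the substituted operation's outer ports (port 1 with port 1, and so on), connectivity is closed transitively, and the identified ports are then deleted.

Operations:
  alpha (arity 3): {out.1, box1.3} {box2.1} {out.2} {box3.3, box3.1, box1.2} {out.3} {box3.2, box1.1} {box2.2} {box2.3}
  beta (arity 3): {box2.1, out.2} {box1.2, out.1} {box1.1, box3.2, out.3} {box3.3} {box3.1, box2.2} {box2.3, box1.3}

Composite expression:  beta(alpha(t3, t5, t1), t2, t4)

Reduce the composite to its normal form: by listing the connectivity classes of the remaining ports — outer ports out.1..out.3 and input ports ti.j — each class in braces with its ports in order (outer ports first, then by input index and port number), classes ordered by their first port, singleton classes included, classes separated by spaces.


After gluing at beta, chains via deleted ports link the t-ports.
alpha over (t3, t5, t1) gives {out.1, t3.3} {out.2} {out.3} {t1.1, t1.3, t3.2} {t1.2, t3.1} {t5.1} {t5.2} {t5.3}, out.j being that stage's outer ports
beta over (t3, t5, t1, t2, t4) gives {out.1} {out.2, t2.1} {out.3, t3.3, t4.2} {t1.1, t1.3, t3.2} {t1.2, t3.1} {t2.2, t4.1} {t2.3} {t4.3} {t5.1} {t5.2} {t5.3}, out.j being that stage's outer ports

{out.1} {out.2, t2.1} {out.3, t3.3, t4.2} {t1.1, t1.3, t3.2} {t1.2, t3.1} {t2.2, t4.1} {t2.3} {t4.3} {t5.1} {t5.2} {t5.3}


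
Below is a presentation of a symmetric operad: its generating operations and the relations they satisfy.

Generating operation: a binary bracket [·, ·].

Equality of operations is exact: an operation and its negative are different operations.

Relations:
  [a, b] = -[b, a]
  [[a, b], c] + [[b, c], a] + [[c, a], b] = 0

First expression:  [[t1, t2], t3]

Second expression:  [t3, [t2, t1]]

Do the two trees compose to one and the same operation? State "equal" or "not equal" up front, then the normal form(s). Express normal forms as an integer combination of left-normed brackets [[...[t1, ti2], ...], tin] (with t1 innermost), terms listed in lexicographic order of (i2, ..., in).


equal — both sides give [[t1, t2], t3]

Reducing the first expression gives [[t1, t2], t3]
Reducing the second expression gives [[t1, t2], t3]
One common form — equal.


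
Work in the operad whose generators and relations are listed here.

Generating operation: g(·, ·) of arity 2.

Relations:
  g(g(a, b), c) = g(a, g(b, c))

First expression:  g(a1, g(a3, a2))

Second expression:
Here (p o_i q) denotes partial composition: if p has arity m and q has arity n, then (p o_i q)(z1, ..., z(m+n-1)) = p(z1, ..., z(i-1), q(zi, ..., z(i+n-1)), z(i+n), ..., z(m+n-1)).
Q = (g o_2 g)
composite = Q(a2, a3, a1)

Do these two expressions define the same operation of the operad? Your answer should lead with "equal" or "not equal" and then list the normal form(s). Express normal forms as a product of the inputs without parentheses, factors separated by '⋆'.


The first expression reduces to a1 ⋆ a3 ⋆ a2
The second expression reduces to a2 ⋆ a3 ⋆ a1
Distinct normal forms: not equal.

not equal — first a1 ⋆ a3 ⋆ a2, second a2 ⋆ a3 ⋆ a1


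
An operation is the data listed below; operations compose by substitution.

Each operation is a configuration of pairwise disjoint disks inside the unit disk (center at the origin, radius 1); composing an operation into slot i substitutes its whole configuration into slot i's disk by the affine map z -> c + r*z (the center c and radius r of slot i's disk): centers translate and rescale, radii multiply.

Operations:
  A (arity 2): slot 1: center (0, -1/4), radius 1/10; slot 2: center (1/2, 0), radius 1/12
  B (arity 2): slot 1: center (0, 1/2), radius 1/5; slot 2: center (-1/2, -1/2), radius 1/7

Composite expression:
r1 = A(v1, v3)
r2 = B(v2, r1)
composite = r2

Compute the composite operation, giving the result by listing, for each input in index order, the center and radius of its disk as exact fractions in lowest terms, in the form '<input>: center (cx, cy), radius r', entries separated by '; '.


v1: center (-1/2, -15/28), radius 1/70; v2: center (0, 1/2), radius 1/5; v3: center (-3/7, -1/2), radius 1/84

Nesting under B composes maps z -> c + r*z down each v-path.
for v2, the 1-step affine chain lands on center (0, 1/2), radius 1/5
for v1, the 2-step affine chain lands on center (-1/2, -15/28), radius 1/70
for v3, the 2-step affine chain lands on center (-3/7, -1/2), radius 1/84


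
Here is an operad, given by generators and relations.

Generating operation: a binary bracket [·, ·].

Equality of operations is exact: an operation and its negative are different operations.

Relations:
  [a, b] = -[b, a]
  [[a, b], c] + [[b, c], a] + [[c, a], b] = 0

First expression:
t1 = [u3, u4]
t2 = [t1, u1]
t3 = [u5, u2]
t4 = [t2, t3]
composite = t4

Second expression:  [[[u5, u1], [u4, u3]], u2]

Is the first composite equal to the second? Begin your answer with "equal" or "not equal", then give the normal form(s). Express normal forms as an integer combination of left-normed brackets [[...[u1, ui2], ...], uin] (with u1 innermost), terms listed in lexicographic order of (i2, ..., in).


not equal; the first gives [[[[u1, u3], u4], u2], u5] - [[[[u1, u3], u4], u5], u2] - [[[[u1, u4], u3], u2], u5] + [[[[u1, u4], u3], u5], u2] and the second [[[[u1, u5], u3], u4], u2] - [[[[u1, u5], u4], u3], u2]

The first expression reduces to [[[[u1, u3], u4], u2], u5] - [[[[u1, u3], u4], u5], u2] - [[[[u1, u4], u3], u2], u5] + [[[[u1, u4], u3], u5], u2]
The second expression reduces to [[[[u1, u5], u3], u4], u2] - [[[[u1, u5], u4], u3], u2]
The normal forms differ: not equal.


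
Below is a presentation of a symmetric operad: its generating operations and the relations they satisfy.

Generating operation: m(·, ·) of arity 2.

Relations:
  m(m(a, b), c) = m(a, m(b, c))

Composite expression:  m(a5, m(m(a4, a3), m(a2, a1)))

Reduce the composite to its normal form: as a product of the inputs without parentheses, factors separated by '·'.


The m-tree's shape is irrelevant; the a-reading-order decides.
m(a4, a3) linearizes to a4 · a3
m(a2, a1) linearizes to a2 · a1
m(m(a4, a3), m(a2, a1)) linearizes to a4 · a3 · a2 · a1
m(a5, m(m(a4, a3), m(a2, a1))) linearizes to a5 · a4 · a3 · a2 · a1

a5 · a4 · a3 · a2 · a1


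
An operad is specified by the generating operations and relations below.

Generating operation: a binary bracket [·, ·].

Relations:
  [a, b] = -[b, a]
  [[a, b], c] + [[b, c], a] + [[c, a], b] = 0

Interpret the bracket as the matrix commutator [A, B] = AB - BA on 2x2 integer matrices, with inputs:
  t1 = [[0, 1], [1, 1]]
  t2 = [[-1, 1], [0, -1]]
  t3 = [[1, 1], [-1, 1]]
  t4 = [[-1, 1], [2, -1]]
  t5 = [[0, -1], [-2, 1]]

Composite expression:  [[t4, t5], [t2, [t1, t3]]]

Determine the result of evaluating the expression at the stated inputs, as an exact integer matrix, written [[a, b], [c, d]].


[t4, t5] = [[0, 1], [-2, 0]]
[t1, t3] = [[-2, -1], [-1, 2]]
[t2, [t1, t3]] = [[-1, 4], [0, 1]]
[[t4, t5], [t2, [t1, t3]]] = [[8, 2], [4, -8]]

[[8, 2], [4, -8]]


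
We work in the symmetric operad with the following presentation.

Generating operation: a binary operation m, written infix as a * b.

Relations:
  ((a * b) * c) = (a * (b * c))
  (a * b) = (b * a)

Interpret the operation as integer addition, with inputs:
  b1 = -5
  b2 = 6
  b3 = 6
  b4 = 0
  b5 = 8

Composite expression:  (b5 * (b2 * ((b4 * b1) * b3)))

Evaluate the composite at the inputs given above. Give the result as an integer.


(b4 * b1) = -5
((b4 * b1) * b3) = 1
(b2 * ((b4 * b1) * b3)) = 7
(b5 * (b2 * ((b4 * b1) * b3))) = 15

15


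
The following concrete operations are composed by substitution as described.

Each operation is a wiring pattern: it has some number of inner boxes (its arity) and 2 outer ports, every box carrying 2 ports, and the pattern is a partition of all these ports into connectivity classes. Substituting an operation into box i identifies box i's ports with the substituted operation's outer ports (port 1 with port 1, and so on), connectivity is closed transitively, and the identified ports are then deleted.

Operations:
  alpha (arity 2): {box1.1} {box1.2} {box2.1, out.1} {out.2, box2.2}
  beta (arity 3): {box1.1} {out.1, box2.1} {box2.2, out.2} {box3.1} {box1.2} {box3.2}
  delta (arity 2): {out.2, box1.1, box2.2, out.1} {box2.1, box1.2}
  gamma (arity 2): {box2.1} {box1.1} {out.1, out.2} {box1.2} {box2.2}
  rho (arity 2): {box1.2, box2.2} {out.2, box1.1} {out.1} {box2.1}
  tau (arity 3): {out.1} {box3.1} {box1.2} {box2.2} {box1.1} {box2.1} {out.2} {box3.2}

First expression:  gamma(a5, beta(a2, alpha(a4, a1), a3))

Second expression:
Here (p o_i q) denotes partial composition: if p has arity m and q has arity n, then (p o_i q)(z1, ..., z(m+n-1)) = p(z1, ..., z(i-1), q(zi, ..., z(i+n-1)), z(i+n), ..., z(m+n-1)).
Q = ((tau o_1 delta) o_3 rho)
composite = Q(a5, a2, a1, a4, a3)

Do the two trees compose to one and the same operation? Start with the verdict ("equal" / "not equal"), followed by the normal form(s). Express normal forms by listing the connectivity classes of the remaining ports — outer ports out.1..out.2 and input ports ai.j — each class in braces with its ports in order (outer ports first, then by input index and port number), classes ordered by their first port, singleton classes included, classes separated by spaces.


not equal; first: {out.1, out.2} {a1.1} {a1.2} {a2.1} {a2.2} {a3.1} {a3.2} {a4.1} {a4.2} {a5.1} {a5.2}; second: {out.1} {out.2} {a1.1} {a1.2, a4.2} {a2.1, a5.2} {a2.2, a5.1} {a3.1} {a3.2} {a4.1}

Normal form of the first expression: {out.1, out.2} {a1.1} {a1.2} {a2.1} {a2.2} {a3.1} {a3.2} {a4.1} {a4.2} {a5.1} {a5.2}
Normal form of the second expression: {out.1} {out.2} {a1.1} {a1.2, a4.2} {a2.1, a5.2} {a2.2, a5.1} {a3.1} {a3.2} {a4.1}
Distinct normal forms: not equal.


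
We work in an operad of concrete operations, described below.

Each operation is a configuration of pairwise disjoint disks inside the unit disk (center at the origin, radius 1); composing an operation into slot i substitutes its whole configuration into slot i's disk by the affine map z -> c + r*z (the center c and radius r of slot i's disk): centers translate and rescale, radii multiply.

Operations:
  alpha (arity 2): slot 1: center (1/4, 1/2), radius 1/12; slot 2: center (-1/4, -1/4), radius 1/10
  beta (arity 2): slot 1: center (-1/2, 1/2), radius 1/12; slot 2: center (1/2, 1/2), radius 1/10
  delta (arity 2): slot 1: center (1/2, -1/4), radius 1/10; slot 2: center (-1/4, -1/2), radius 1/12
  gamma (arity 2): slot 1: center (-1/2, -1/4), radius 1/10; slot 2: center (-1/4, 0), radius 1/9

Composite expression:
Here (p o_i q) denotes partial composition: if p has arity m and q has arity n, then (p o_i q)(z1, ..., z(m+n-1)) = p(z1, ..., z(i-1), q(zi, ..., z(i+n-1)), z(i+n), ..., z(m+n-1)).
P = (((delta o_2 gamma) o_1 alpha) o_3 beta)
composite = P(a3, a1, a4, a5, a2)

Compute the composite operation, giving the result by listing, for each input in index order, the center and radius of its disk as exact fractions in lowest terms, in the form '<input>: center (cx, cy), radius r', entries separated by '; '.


a1: center (19/40, -11/40), radius 1/100; a2: center (-13/48, -1/2), radius 1/108; a3: center (21/40, -1/5), radius 1/120; a4: center (-71/240, -31/60), radius 1/1440; a5: center (-23/80, -31/60), radius 1/1200

Each a-disk chains the slot maps above it in delta; radii multiply.
for a3, the 2-step affine chain lands on center (21/40, -1/5), radius 1/120
for a1, the 2-step affine chain lands on center (19/40, -11/40), radius 1/100
for a4, the 3-step affine chain lands on center (-71/240, -31/60), radius 1/1440
for a5, the 3-step affine chain lands on center (-23/80, -31/60), radius 1/1200
for a2, the 2-step affine chain lands on center (-13/48, -1/2), radius 1/108


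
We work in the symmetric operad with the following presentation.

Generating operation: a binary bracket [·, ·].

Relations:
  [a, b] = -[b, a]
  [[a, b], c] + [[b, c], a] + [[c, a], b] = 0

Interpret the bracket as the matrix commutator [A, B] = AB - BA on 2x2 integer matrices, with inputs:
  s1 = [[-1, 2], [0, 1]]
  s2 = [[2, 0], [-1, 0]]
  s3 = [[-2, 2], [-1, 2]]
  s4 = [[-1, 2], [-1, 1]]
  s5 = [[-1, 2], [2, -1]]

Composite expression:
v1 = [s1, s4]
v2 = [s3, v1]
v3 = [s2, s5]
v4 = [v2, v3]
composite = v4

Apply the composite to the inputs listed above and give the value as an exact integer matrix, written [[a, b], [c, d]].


[s1, s4] = [[-2, 0], [-2, 2]]
[s3, [s1, s4]] = [[-4, 8], [-4, 4]]
[s2, s5] = [[2, 4], [-4, -2]]
[[s3, [s1, s4]], [s2, s5]] = [[-16, -64], [-48, 16]]

[[-16, -64], [-48, 16]]


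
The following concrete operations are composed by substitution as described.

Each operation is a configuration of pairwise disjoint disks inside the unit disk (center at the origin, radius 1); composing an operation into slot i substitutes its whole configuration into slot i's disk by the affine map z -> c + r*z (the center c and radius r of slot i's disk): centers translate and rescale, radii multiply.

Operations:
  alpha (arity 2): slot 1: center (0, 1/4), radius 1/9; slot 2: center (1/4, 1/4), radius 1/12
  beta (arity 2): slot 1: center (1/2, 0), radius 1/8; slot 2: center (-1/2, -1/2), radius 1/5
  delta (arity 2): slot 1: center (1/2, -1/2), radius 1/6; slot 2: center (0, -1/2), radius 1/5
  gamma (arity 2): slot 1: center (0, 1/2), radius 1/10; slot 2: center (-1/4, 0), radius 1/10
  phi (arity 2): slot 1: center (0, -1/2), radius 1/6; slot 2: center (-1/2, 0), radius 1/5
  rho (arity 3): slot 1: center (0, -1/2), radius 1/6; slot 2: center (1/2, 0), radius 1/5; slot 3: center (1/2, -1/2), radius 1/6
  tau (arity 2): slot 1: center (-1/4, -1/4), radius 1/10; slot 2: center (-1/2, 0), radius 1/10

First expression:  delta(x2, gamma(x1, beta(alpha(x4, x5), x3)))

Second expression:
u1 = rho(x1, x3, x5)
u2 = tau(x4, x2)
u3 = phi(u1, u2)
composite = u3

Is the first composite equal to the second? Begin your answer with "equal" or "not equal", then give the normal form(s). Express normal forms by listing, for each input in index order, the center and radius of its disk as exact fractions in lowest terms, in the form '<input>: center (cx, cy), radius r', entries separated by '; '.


not equal; the first gives x1: center (0, -2/5), radius 1/50; x2: center (1/2, -1/2), radius 1/6; x3: center (-3/50, -51/100), radius 1/250; x4: center (-1/25, -799/1600), radius 1/3600; x5: center (-63/1600, -799/1600), radius 1/4800 and the second x1: center (0, -7/12), radius 1/36; x2: center (-3/5, 0), radius 1/50; x3: center (1/12, -1/2), radius 1/30; x4: center (-11/20, -1/20), radius 1/50; x5: center (1/12, -7/12), radius 1/36

Reducing the first expression gives x1: center (0, -2/5), radius 1/50; x2: center (1/2, -1/2), radius 1/6; x3: center (-3/50, -51/100), radius 1/250; x4: center (-1/25, -799/1600), radius 1/3600; x5: center (-63/1600, -799/1600), radius 1/4800
Reducing the second expression gives x1: center (0, -7/12), radius 1/36; x2: center (-3/5, 0), radius 1/50; x3: center (1/12, -1/2), radius 1/30; x4: center (-11/20, -1/20), radius 1/50; x5: center (1/12, -7/12), radius 1/36
They disagree, so not equal.


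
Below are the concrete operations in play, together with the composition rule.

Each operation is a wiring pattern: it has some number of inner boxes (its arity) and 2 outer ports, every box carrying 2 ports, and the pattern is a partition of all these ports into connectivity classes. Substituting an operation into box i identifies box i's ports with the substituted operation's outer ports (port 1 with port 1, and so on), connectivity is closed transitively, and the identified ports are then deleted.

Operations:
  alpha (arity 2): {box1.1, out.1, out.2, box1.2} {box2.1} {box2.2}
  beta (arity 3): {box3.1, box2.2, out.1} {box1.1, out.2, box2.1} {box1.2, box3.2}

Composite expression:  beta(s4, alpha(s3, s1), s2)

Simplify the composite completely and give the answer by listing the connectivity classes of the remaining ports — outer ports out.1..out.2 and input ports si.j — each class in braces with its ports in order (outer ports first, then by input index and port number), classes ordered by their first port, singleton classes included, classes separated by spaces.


{out.1, out.2, s2.1, s3.1, s3.2, s4.1} {s1.1} {s1.2} {s2.2, s4.2}

Treat the ports identified at beta as solder joints: merge, then drop.
alpha over (s3, s1) gives {out.1, out.2, s3.1, s3.2} {s1.1} {s1.2}, out.j being that stage's outer ports
beta over (s4, s3, s1, s2) gives {out.1, out.2, s2.1, s3.1, s3.2, s4.1} {s1.1} {s1.2} {s2.2, s4.2}, out.j being that stage's outer ports


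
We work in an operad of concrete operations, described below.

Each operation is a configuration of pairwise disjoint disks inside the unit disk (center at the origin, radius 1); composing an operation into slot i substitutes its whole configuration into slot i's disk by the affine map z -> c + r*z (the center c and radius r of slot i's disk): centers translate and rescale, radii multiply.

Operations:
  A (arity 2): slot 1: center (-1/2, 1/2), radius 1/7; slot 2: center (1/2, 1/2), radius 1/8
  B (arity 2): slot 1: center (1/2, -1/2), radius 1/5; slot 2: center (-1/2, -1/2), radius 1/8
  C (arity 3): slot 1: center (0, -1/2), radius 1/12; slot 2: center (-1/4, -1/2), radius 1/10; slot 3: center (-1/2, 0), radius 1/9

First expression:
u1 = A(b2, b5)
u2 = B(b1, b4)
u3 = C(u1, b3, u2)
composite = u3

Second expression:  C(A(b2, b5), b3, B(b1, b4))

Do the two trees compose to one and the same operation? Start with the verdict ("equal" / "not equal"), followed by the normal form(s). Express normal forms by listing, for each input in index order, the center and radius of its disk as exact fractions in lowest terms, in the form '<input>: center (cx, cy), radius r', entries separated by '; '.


equal: each reduces to b1: center (-4/9, -1/18), radius 1/45; b2: center (-1/24, -11/24), radius 1/84; b3: center (-1/4, -1/2), radius 1/10; b4: center (-5/9, -1/18), radius 1/72; b5: center (1/24, -11/24), radius 1/96


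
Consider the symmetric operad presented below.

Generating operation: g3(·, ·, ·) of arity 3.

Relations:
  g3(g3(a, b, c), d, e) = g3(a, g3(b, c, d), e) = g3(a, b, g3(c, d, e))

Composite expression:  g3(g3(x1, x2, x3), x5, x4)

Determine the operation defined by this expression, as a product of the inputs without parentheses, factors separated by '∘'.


x1 ∘ x2 ∘ x3 ∘ x5 ∘ x4
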